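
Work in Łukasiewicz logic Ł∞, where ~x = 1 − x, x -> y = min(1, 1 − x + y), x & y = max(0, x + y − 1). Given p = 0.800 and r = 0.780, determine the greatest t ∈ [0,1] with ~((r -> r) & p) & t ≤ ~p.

r -> r = min(1, 1 − 0.780 + 0.780) = min(1, 1.000) = 1.000
(r -> r) & p = max(0, 1.000 + 0.800 − 1) = max(0, 0.800) = 0.800
~((r -> r) & p) = 1 − 0.800 = 0.200
So the left factor is ~((r -> r) & p) = 0.200.
~p = 1 − 0.800 = 0.200
So the right-hand bound is ~p = 0.200.
The residuum of the Łukasiewicz t-norm gives the supremum: min(1, 1 − 0.200 + 0.200).
1 − 0.200 + 0.200 = 1.000, so t = min(1, 1.000) = 1.000.
Check: 0.200 & 1.000 = max(0, 0.200) = 0.200 ≤ 0.200.

1.000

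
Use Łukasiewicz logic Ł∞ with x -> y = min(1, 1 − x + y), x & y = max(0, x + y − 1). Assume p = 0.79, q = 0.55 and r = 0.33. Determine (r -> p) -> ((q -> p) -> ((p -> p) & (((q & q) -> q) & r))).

r -> p = min(1, 1 − 0.33 + 0.79) = min(1, 1.46) = 1.00
q -> p = min(1, 1 − 0.55 + 0.79) = min(1, 1.24) = 1.00
p -> p = min(1, 1 − 0.79 + 0.79) = min(1, 1.00) = 1.00
q & q = max(0, 0.55 + 0.55 − 1) = max(0, 0.10) = 0.10
(q & q) -> q = min(1, 1 − 0.10 + 0.55) = min(1, 1.45) = 1.00
((q & q) -> q) & r = max(0, 1.00 + 0.33 − 1) = max(0, 0.33) = 0.33
(p -> p) & (((q & q) -> q) & r) = max(0, 1.00 + 0.33 − 1) = max(0, 0.33) = 0.33
(q -> p) -> ((p -> p) & (((q & q) -> q) & r)) = min(1, 1 − 1.00 + 0.33) = min(1, 0.33) = 0.33
(r -> p) -> ((q -> p) -> ((p -> p) & (((q & q) -> q) & r))) = min(1, 1 − 1.00 + 0.33) = min(1, 0.33) = 0.33

0.33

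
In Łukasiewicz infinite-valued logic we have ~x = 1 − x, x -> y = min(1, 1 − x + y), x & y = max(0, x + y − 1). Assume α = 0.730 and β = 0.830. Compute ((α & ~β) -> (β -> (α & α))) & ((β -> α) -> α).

0.830

~β = 1 − 0.830 = 0.170
α & ~β = max(0, 0.730 + 0.170 − 1) = max(0, -0.100) = 0.000
α & α = max(0, 0.730 + 0.730 − 1) = max(0, 0.460) = 0.460
β -> (α & α) = min(1, 1 − 0.830 + 0.460) = min(1, 0.630) = 0.630
(α & ~β) -> (β -> (α & α)) = min(1, 1 − 0.000 + 0.630) = min(1, 1.630) = 1.000
β -> α = min(1, 1 − 0.830 + 0.730) = min(1, 0.900) = 0.900
(β -> α) -> α = min(1, 1 − 0.900 + 0.730) = min(1, 0.830) = 0.830
((α & ~β) -> (β -> (α & α))) & ((β -> α) -> α) = max(0, 1.000 + 0.830 − 1) = max(0, 0.830) = 0.830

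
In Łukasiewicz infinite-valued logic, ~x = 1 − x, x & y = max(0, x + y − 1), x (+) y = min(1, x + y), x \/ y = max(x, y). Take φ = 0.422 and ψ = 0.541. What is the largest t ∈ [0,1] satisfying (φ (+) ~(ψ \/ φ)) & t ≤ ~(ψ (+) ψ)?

0.119

ψ \/ φ = max(0.541, 0.422) = 0.541
~(ψ \/ φ) = 1 − 0.541 = 0.459
φ (+) ~(ψ \/ φ) = min(1, 0.422 + 0.459) = min(1, 0.881) = 0.881
So the left factor is φ (+) ~(ψ \/ φ) = 0.881.
ψ (+) ψ = min(1, 0.541 + 0.541) = min(1, 1.082) = 1.000
~(ψ (+) ψ) = 1 − 1.000 = 0.000
So the right-hand bound is ~(ψ (+) ψ) = 0.000.
The residuum of the Łukasiewicz t-norm gives the supremum: min(1, 1 − 0.881 + 0.000).
1 − 0.881 + 0.000 = 0.119, so t = min(1, 0.119) = 0.119.
Check: 0.881 & 0.119 = max(0, 0.000) = 0.000 ≤ 0.000.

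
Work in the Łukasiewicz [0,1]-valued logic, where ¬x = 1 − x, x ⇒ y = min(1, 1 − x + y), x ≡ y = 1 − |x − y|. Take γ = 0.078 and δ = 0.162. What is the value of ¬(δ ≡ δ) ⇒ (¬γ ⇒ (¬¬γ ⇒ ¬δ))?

δ ≡ δ = 1 − |0.162 − 0.162| = 1 − 0.000 = 1.000
¬(δ ≡ δ) = 1 − 1.000 = 0.000
¬γ = 1 − 0.078 = 0.922
¬¬γ = 1 − 0.922 = 0.078
¬δ = 1 − 0.162 = 0.838
¬¬γ ⇒ ¬δ = min(1, 1 − 0.078 + 0.838) = min(1, 1.760) = 1.000
¬γ ⇒ (¬¬γ ⇒ ¬δ) = min(1, 1 − 0.922 + 1.000) = min(1, 1.078) = 1.000
¬(δ ≡ δ) ⇒ (¬γ ⇒ (¬¬γ ⇒ ¬δ)) = min(1, 1 − 0.000 + 1.000) = min(1, 2.000) = 1.000

1.000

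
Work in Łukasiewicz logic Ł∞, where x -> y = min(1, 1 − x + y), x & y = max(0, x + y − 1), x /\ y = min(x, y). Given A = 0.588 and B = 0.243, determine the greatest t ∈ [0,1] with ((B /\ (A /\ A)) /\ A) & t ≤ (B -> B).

1.000

A /\ A = min(0.588, 0.588) = 0.588
B /\ (A /\ A) = min(0.243, 0.588) = 0.243
(B /\ (A /\ A)) /\ A = min(0.243, 0.588) = 0.243
So the left factor is (B /\ (A /\ A)) /\ A = 0.243.
B -> B = min(1, 1 − 0.243 + 0.243) = min(1, 1.000) = 1.000
So the right-hand bound is B -> B = 1.000.
The residuum of the Łukasiewicz t-norm gives the supremum: min(1, 1 − 0.243 + 1.000).
1 − 0.243 + 1.000 = 1.757, so t = min(1, 1.757) = 1.000.
Check: 0.243 & 1.000 = max(0, 0.243) = 0.243 ≤ 1.000.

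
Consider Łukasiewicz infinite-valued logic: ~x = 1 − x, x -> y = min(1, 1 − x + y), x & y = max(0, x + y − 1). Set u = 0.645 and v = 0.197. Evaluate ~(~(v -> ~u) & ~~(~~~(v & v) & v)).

1.000

~u = 1 − 0.645 = 0.355
v -> ~u = min(1, 1 − 0.197 + 0.355) = min(1, 1.158) = 1.000
~(v -> ~u) = 1 − 1.000 = 0.000
v & v = max(0, 0.197 + 0.197 − 1) = max(0, -0.606) = 0.000
~(v & v) = 1 − 0.000 = 1.000
~~(v & v) = 1 − 1.000 = 0.000
~~~(v & v) = 1 − 0.000 = 1.000
~~~(v & v) & v = max(0, 1.000 + 0.197 − 1) = max(0, 0.197) = 0.197
~(~~~(v & v) & v) = 1 − 0.197 = 0.803
~~(~~~(v & v) & v) = 1 − 0.803 = 0.197
~(v -> ~u) & ~~(~~~(v & v) & v) = max(0, 0.000 + 0.197 − 1) = max(0, -0.803) = 0.000
~(~(v -> ~u) & ~~(~~~(v & v) & v)) = 1 − 0.000 = 1.000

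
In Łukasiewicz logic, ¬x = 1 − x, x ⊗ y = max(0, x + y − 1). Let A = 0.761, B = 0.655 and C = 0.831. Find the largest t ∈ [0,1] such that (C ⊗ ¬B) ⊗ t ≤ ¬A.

1.000

¬B = 1 − 0.655 = 0.345
C ⊗ ¬B = max(0, 0.831 + 0.345 − 1) = max(0, 0.176) = 0.176
So the left factor is C ⊗ ¬B = 0.176.
¬A = 1 − 0.761 = 0.239
So the right-hand bound is ¬A = 0.239.
The residuum of the Łukasiewicz t-norm gives the supremum: min(1, 1 − 0.176 + 0.239).
1 − 0.176 + 0.239 = 1.063, so t = min(1, 1.063) = 1.000.
Check: 0.176 ⊗ 1.000 = max(0, 0.176) = 0.176 ≤ 0.239.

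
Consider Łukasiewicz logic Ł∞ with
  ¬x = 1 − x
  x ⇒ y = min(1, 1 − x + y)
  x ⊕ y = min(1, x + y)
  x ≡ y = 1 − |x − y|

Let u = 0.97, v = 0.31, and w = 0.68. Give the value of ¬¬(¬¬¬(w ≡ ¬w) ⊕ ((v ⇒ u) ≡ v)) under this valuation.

¬w = 1 − 0.68 = 0.32
w ≡ ¬w = 1 − |0.68 − 0.32| = 1 − 0.36 = 0.64
¬(w ≡ ¬w) = 1 − 0.64 = 0.36
¬¬(w ≡ ¬w) = 1 − 0.36 = 0.64
¬¬¬(w ≡ ¬w) = 1 − 0.64 = 0.36
v ⇒ u = min(1, 1 − 0.31 + 0.97) = min(1, 1.66) = 1.00
(v ⇒ u) ≡ v = 1 − |1.00 − 0.31| = 1 − 0.69 = 0.31
¬¬¬(w ≡ ¬w) ⊕ ((v ⇒ u) ≡ v) = min(1, 0.36 + 0.31) = min(1, 0.67) = 0.67
¬(¬¬¬(w ≡ ¬w) ⊕ ((v ⇒ u) ≡ v)) = 1 − 0.67 = 0.33
¬¬(¬¬¬(w ≡ ¬w) ⊕ ((v ⇒ u) ≡ v)) = 1 − 0.33 = 0.67

0.67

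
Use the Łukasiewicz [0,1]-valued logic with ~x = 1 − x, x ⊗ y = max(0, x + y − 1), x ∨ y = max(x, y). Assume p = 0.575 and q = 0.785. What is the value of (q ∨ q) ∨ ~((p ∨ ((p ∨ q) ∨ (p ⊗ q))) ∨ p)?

0.785

q ∨ q = max(0.785, 0.785) = 0.785
p ∨ q = max(0.575, 0.785) = 0.785
p ⊗ q = max(0, 0.575 + 0.785 − 1) = max(0, 0.360) = 0.360
(p ∨ q) ∨ (p ⊗ q) = max(0.785, 0.360) = 0.785
p ∨ ((p ∨ q) ∨ (p ⊗ q)) = max(0.575, 0.785) = 0.785
(p ∨ ((p ∨ q) ∨ (p ⊗ q))) ∨ p = max(0.785, 0.575) = 0.785
~((p ∨ ((p ∨ q) ∨ (p ⊗ q))) ∨ p) = 1 − 0.785 = 0.215
(q ∨ q) ∨ ~((p ∨ ((p ∨ q) ∨ (p ⊗ q))) ∨ p) = max(0.785, 0.215) = 0.785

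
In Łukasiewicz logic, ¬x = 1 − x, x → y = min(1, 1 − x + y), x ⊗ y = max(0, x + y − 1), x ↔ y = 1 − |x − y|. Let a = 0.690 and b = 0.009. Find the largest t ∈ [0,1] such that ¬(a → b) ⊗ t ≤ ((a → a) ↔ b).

a → b = min(1, 1 − 0.690 + 0.009) = min(1, 0.319) = 0.319
¬(a → b) = 1 − 0.319 = 0.681
So the left factor is ¬(a → b) = 0.681.
a → a = min(1, 1 − 0.690 + 0.690) = min(1, 1.000) = 1.000
(a → a) ↔ b = 1 − |1.000 − 0.009| = 1 − 0.991 = 0.009
So the right-hand bound is (a → a) ↔ b = 0.009.
The residuum of the Łukasiewicz t-norm gives the supremum: min(1, 1 − 0.681 + 0.009).
1 − 0.681 + 0.009 = 0.328, so t = min(1, 0.328) = 0.328.
Check: 0.681 ⊗ 0.328 = max(0, 0.009) = 0.009 ≤ 0.009.

0.328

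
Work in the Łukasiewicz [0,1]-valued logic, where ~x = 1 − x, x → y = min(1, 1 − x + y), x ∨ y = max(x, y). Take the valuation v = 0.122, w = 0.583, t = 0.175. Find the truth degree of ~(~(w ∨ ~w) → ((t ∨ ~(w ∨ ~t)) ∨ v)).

~w = 1 − 0.583 = 0.417
w ∨ ~w = max(0.583, 0.417) = 0.583
~(w ∨ ~w) = 1 − 0.583 = 0.417
~t = 1 − 0.175 = 0.825
w ∨ ~t = max(0.583, 0.825) = 0.825
~(w ∨ ~t) = 1 − 0.825 = 0.175
t ∨ ~(w ∨ ~t) = max(0.175, 0.175) = 0.175
(t ∨ ~(w ∨ ~t)) ∨ v = max(0.175, 0.122) = 0.175
~(w ∨ ~w) → ((t ∨ ~(w ∨ ~t)) ∨ v) = min(1, 1 − 0.417 + 0.175) = min(1, 0.758) = 0.758
~(~(w ∨ ~w) → ((t ∨ ~(w ∨ ~t)) ∨ v)) = 1 − 0.758 = 0.242

0.242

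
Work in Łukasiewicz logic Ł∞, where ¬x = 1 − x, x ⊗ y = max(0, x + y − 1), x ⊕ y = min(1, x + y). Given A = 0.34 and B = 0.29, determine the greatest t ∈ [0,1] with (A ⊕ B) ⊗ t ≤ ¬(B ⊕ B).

A ⊕ B = min(1, 0.34 + 0.29) = min(1, 0.63) = 0.63
So the left factor is A ⊕ B = 0.63.
B ⊕ B = min(1, 0.29 + 0.29) = min(1, 0.58) = 0.58
¬(B ⊕ B) = 1 − 0.58 = 0.42
So the right-hand bound is ¬(B ⊕ B) = 0.42.
The residuum of the Łukasiewicz t-norm gives the supremum: min(1, 1 − 0.63 + 0.42).
1 − 0.63 + 0.42 = 0.79, so t = min(1, 0.79) = 0.79.
Check: 0.63 ⊗ 0.79 = max(0, 0.42) = 0.42 ≤ 0.42.

0.79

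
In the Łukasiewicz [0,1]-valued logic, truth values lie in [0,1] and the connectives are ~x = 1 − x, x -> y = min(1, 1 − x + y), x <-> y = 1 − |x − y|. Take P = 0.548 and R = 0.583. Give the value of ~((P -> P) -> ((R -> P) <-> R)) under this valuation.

0.382

P -> P = min(1, 1 − 0.548 + 0.548) = min(1, 1.000) = 1.000
R -> P = min(1, 1 − 0.583 + 0.548) = min(1, 0.965) = 0.965
(R -> P) <-> R = 1 − |0.965 − 0.583| = 1 − 0.382 = 0.618
(P -> P) -> ((R -> P) <-> R) = min(1, 1 − 1.000 + 0.618) = min(1, 0.618) = 0.618
~((P -> P) -> ((R -> P) <-> R)) = 1 − 0.618 = 0.382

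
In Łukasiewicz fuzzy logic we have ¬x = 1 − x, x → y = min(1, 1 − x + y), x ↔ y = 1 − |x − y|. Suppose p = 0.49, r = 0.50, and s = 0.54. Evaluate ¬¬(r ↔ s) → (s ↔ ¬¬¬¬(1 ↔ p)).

0.99

r ↔ s = 1 − |0.50 − 0.54| = 1 − 0.04 = 0.96
¬(r ↔ s) = 1 − 0.96 = 0.04
¬¬(r ↔ s) = 1 − 0.04 = 0.96
1 ↔ p = 1 − |1.00 − 0.49| = 1 − 0.51 = 0.49
¬(1 ↔ p) = 1 − 0.49 = 0.51
¬¬(1 ↔ p) = 1 − 0.51 = 0.49
¬¬¬(1 ↔ p) = 1 − 0.49 = 0.51
¬¬¬¬(1 ↔ p) = 1 − 0.51 = 0.49
s ↔ ¬¬¬¬(1 ↔ p) = 1 − |0.54 − 0.49| = 1 − 0.05 = 0.95
¬¬(r ↔ s) → (s ↔ ¬¬¬¬(1 ↔ p)) = min(1, 1 − 0.96 + 0.95) = min(1, 0.99) = 0.99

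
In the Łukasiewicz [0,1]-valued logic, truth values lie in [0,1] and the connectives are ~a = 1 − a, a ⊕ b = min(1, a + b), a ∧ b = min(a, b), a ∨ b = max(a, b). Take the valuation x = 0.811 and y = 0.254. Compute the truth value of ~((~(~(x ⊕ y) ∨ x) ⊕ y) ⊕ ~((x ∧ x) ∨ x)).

0.368

x ⊕ y = min(1, 0.811 + 0.254) = min(1, 1.065) = 1.000
~(x ⊕ y) = 1 − 1.000 = 0.000
~(x ⊕ y) ∨ x = max(0.000, 0.811) = 0.811
~(~(x ⊕ y) ∨ x) = 1 − 0.811 = 0.189
~(~(x ⊕ y) ∨ x) ⊕ y = min(1, 0.189 + 0.254) = min(1, 0.443) = 0.443
x ∧ x = min(0.811, 0.811) = 0.811
(x ∧ x) ∨ x = max(0.811, 0.811) = 0.811
~((x ∧ x) ∨ x) = 1 − 0.811 = 0.189
(~(~(x ⊕ y) ∨ x) ⊕ y) ⊕ ~((x ∧ x) ∨ x) = min(1, 0.443 + 0.189) = min(1, 0.632) = 0.632
~((~(~(x ⊕ y) ∨ x) ⊕ y) ⊕ ~((x ∧ x) ∨ x)) = 1 − 0.632 = 0.368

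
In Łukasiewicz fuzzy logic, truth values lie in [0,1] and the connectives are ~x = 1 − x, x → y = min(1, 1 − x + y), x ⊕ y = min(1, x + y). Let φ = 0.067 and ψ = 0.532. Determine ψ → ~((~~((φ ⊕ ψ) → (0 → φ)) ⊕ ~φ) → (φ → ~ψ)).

φ ⊕ ψ = min(1, 0.067 + 0.532) = min(1, 0.599) = 0.599
0 → φ = min(1, 1 − 0.000 + 0.067) = min(1, 1.067) = 1.000
(φ ⊕ ψ) → (0 → φ) = min(1, 1 − 0.599 + 1.000) = min(1, 1.401) = 1.000
~((φ ⊕ ψ) → (0 → φ)) = 1 − 1.000 = 0.000
~~((φ ⊕ ψ) → (0 → φ)) = 1 − 0.000 = 1.000
~φ = 1 − 0.067 = 0.933
~~((φ ⊕ ψ) → (0 → φ)) ⊕ ~φ = min(1, 1.000 + 0.933) = min(1, 1.933) = 1.000
~ψ = 1 − 0.532 = 0.468
φ → ~ψ = min(1, 1 − 0.067 + 0.468) = min(1, 1.401) = 1.000
(~~((φ ⊕ ψ) → (0 → φ)) ⊕ ~φ) → (φ → ~ψ) = min(1, 1 − 1.000 + 1.000) = min(1, 1.000) = 1.000
~((~~((φ ⊕ ψ) → (0 → φ)) ⊕ ~φ) → (φ → ~ψ)) = 1 − 1.000 = 0.000
ψ → ~((~~((φ ⊕ ψ) → (0 → φ)) ⊕ ~φ) → (φ → ~ψ)) = min(1, 1 − 0.532 + 0.000) = min(1, 0.468) = 0.468

0.468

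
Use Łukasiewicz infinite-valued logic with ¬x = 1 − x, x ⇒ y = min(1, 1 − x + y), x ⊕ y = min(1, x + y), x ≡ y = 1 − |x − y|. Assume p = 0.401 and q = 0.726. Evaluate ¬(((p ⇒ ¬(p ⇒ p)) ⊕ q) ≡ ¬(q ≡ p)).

0.675

p ⇒ p = min(1, 1 − 0.401 + 0.401) = min(1, 1.000) = 1.000
¬(p ⇒ p) = 1 − 1.000 = 0.000
p ⇒ ¬(p ⇒ p) = min(1, 1 − 0.401 + 0.000) = min(1, 0.599) = 0.599
(p ⇒ ¬(p ⇒ p)) ⊕ q = min(1, 0.599 + 0.726) = min(1, 1.325) = 1.000
q ≡ p = 1 − |0.726 − 0.401| = 1 − 0.325 = 0.675
¬(q ≡ p) = 1 − 0.675 = 0.325
((p ⇒ ¬(p ⇒ p)) ⊕ q) ≡ ¬(q ≡ p) = 1 − |1.000 − 0.325| = 1 − 0.675 = 0.325
¬(((p ⇒ ¬(p ⇒ p)) ⊕ q) ≡ ¬(q ≡ p)) = 1 − 0.325 = 0.675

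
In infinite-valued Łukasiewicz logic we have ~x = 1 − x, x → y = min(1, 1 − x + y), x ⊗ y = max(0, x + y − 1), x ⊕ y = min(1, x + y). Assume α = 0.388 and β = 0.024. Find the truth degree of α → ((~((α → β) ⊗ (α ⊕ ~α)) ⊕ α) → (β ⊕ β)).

α → β = min(1, 1 − 0.388 + 0.024) = min(1, 0.636) = 0.636
~α = 1 − 0.388 = 0.612
α ⊕ ~α = min(1, 0.388 + 0.612) = min(1, 1.000) = 1.000
(α → β) ⊗ (α ⊕ ~α) = max(0, 0.636 + 1.000 − 1) = max(0, 0.636) = 0.636
~((α → β) ⊗ (α ⊕ ~α)) = 1 − 0.636 = 0.364
~((α → β) ⊗ (α ⊕ ~α)) ⊕ α = min(1, 0.364 + 0.388) = min(1, 0.752) = 0.752
β ⊕ β = min(1, 0.024 + 0.024) = min(1, 0.048) = 0.048
(~((α → β) ⊗ (α ⊕ ~α)) ⊕ α) → (β ⊕ β) = min(1, 1 − 0.752 + 0.048) = min(1, 0.296) = 0.296
α → ((~((α → β) ⊗ (α ⊕ ~α)) ⊕ α) → (β ⊕ β)) = min(1, 1 − 0.388 + 0.296) = min(1, 0.908) = 0.908

0.908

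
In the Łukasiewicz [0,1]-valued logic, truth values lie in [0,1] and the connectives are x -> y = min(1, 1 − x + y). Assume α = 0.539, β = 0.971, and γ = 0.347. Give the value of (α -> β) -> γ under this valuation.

0.347

α -> β = min(1, 1 − 0.539 + 0.971) = min(1, 1.432) = 1.000
(α -> β) -> γ = min(1, 1 − 1.000 + 0.347) = min(1, 0.347) = 0.347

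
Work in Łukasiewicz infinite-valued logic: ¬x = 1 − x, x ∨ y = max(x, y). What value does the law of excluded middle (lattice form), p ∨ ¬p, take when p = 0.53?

0.53

¬p = 1 − 0.53 = 0.47
p ∨ ¬p = max(0.53, 0.47) = 0.53
(The value 0.53 < 1 shows this instance is not satisfied; not a Ł∞-tautology — its value is max(a, 1−a).)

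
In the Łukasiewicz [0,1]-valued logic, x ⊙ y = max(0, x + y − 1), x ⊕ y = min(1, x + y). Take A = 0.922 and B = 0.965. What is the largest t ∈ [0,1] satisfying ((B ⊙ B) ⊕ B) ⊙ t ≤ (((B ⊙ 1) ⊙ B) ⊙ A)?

0.852

B ⊙ B = max(0, 0.965 + 0.965 − 1) = max(0, 0.930) = 0.930
(B ⊙ B) ⊕ B = min(1, 0.930 + 0.965) = min(1, 1.895) = 1.000
So the left factor is (B ⊙ B) ⊕ B = 1.000.
B ⊙ 1 = max(0, 0.965 + 1.000 − 1) = max(0, 0.965) = 0.965
(B ⊙ 1) ⊙ B = max(0, 0.965 + 0.965 − 1) = max(0, 0.930) = 0.930
((B ⊙ 1) ⊙ B) ⊙ A = max(0, 0.930 + 0.922 − 1) = max(0, 0.852) = 0.852
So the right-hand bound is ((B ⊙ 1) ⊙ B) ⊙ A = 0.852.
The residuum of the Łukasiewicz t-norm gives the supremum: min(1, 1 − 1.000 + 0.852).
1 − 1.000 + 0.852 = 0.852, so t = min(1, 0.852) = 0.852.
Check: 1.000 ⊙ 0.852 = max(0, 0.852) = 0.852 ≤ 0.852.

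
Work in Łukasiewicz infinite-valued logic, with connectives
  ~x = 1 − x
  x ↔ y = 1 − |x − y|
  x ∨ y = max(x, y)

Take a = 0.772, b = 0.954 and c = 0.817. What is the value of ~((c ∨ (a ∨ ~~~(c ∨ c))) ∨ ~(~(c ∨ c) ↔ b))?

0.183

c ∨ c = max(0.817, 0.817) = 0.817
~(c ∨ c) = 1 − 0.817 = 0.183
~~(c ∨ c) = 1 − 0.183 = 0.817
~~~(c ∨ c) = 1 − 0.817 = 0.183
a ∨ ~~~(c ∨ c) = max(0.772, 0.183) = 0.772
c ∨ (a ∨ ~~~(c ∨ c)) = max(0.817, 0.772) = 0.817
~(c ∨ c) ↔ b = 1 − |0.183 − 0.954| = 1 − 0.771 = 0.229
~(~(c ∨ c) ↔ b) = 1 − 0.229 = 0.771
(c ∨ (a ∨ ~~~(c ∨ c))) ∨ ~(~(c ∨ c) ↔ b) = max(0.817, 0.771) = 0.817
~((c ∨ (a ∨ ~~~(c ∨ c))) ∨ ~(~(c ∨ c) ↔ b)) = 1 − 0.817 = 0.183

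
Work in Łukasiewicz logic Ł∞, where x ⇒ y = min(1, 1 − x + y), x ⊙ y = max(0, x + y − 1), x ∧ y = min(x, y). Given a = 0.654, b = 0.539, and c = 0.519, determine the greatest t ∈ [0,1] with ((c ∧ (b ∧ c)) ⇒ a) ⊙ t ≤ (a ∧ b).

b ∧ c = min(0.539, 0.519) = 0.519
c ∧ (b ∧ c) = min(0.519, 0.519) = 0.519
(c ∧ (b ∧ c)) ⇒ a = min(1, 1 − 0.519 + 0.654) = min(1, 1.135) = 1.000
So the left factor is (c ∧ (b ∧ c)) ⇒ a = 1.000.
a ∧ b = min(0.654, 0.539) = 0.539
So the right-hand bound is a ∧ b = 0.539.
The residuum of the Łukasiewicz t-norm gives the supremum: min(1, 1 − 1.000 + 0.539).
1 − 1.000 + 0.539 = 0.539, so t = min(1, 0.539) = 0.539.
Check: 1.000 ⊙ 0.539 = max(0, 0.539) = 0.539 ≤ 0.539.

0.539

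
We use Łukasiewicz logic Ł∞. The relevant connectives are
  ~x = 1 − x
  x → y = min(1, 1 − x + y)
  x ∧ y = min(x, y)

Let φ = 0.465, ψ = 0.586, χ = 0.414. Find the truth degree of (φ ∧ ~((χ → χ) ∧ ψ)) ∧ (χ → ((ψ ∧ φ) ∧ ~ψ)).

0.414

χ → χ = min(1, 1 − 0.414 + 0.414) = min(1, 1.000) = 1.000
(χ → χ) ∧ ψ = min(1.000, 0.586) = 0.586
~((χ → χ) ∧ ψ) = 1 − 0.586 = 0.414
φ ∧ ~((χ → χ) ∧ ψ) = min(0.465, 0.414) = 0.414
ψ ∧ φ = min(0.586, 0.465) = 0.465
~ψ = 1 − 0.586 = 0.414
(ψ ∧ φ) ∧ ~ψ = min(0.465, 0.414) = 0.414
χ → ((ψ ∧ φ) ∧ ~ψ) = min(1, 1 − 0.414 + 0.414) = min(1, 1.000) = 1.000
(φ ∧ ~((χ → χ) ∧ ψ)) ∧ (χ → ((ψ ∧ φ) ∧ ~ψ)) = min(0.414, 1.000) = 0.414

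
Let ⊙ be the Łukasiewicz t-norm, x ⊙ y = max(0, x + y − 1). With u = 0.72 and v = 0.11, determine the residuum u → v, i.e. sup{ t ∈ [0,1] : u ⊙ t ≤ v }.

The residuum of the Łukasiewicz t-norm gives the supremum: min(1, 1 − 0.72 + 0.11).
1 − 0.72 + 0.11 = 0.39, so t = min(1, 0.39) = 0.39.
Check: 0.72 ⊙ 0.39 = max(0, 0.11) = 0.11 ≤ 0.11.

0.39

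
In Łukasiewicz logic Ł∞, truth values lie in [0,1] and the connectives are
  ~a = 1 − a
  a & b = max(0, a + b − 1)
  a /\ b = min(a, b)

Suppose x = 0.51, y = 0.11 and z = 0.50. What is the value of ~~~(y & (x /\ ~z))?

~z = 1 − 0.50 = 0.50
x /\ ~z = min(0.51, 0.50) = 0.50
y & (x /\ ~z) = max(0, 0.11 + 0.50 − 1) = max(0, -0.39) = 0.00
~(y & (x /\ ~z)) = 1 − 0.00 = 1.00
~~(y & (x /\ ~z)) = 1 − 1.00 = 0.00
~~~(y & (x /\ ~z)) = 1 − 0.00 = 1.00

1.00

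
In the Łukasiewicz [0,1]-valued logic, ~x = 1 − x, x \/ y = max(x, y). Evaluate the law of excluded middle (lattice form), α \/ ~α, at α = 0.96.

~α = 1 − 0.96 = 0.04
α \/ ~α = max(0.96, 0.04) = 0.96
(The value 0.96 < 1 shows this instance is not satisfied; not a Ł∞-tautology — its value is max(a, 1−a).)

0.96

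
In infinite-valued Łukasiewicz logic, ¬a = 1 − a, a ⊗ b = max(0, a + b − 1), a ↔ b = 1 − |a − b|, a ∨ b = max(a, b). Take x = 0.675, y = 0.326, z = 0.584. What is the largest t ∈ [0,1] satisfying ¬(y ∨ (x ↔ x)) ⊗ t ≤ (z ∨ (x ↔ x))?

1.000

x ↔ x = 1 − |0.675 − 0.675| = 1 − 0.000 = 1.000
y ∨ (x ↔ x) = max(0.326, 1.000) = 1.000
¬(y ∨ (x ↔ x)) = 1 − 1.000 = 0.000
So the left factor is ¬(y ∨ (x ↔ x)) = 0.000.
z ∨ (x ↔ x) = max(0.584, 1.000) = 1.000
So the right-hand bound is z ∨ (x ↔ x) = 1.000.
The residuum of the Łukasiewicz t-norm gives the supremum: min(1, 1 − 0.000 + 1.000).
1 − 0.000 + 1.000 = 2.000, so t = min(1, 2.000) = 1.000.
Check: 0.000 ⊗ 1.000 = max(0, 0.000) = 0.000 ≤ 1.000.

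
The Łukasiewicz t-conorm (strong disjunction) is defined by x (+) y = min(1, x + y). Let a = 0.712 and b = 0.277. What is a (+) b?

a (+) b = min(1, 0.712 + 0.277) = min(1, 0.989) = 0.989
For comparison, the Gödel t-conorm max(x, y) would give 0.712.

0.989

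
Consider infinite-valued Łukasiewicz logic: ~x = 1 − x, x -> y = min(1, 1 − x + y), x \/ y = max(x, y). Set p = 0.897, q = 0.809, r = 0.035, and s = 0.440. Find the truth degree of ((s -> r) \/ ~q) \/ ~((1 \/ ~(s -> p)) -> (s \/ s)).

s -> r = min(1, 1 − 0.440 + 0.035) = min(1, 0.595) = 0.595
~q = 1 − 0.809 = 0.191
(s -> r) \/ ~q = max(0.595, 0.191) = 0.595
s -> p = min(1, 1 − 0.440 + 0.897) = min(1, 1.457) = 1.000
~(s -> p) = 1 − 1.000 = 0.000
1 \/ ~(s -> p) = max(1.000, 0.000) = 1.000
s \/ s = max(0.440, 0.440) = 0.440
(1 \/ ~(s -> p)) -> (s \/ s) = min(1, 1 − 1.000 + 0.440) = min(1, 0.440) = 0.440
~((1 \/ ~(s -> p)) -> (s \/ s)) = 1 − 0.440 = 0.560
((s -> r) \/ ~q) \/ ~((1 \/ ~(s -> p)) -> (s \/ s)) = max(0.595, 0.560) = 0.595

0.595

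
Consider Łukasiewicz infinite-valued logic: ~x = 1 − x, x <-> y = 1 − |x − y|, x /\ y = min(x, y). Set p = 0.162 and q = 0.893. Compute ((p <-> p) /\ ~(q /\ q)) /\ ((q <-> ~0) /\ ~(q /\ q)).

0.107

p <-> p = 1 − |0.162 − 0.162| = 1 − 0.000 = 1.000
q /\ q = min(0.893, 0.893) = 0.893
~(q /\ q) = 1 − 0.893 = 0.107
(p <-> p) /\ ~(q /\ q) = min(1.000, 0.107) = 0.107
~0 = 1 − 0.000 = 1.000
q <-> ~0 = 1 − |0.893 − 1.000| = 1 − 0.107 = 0.893
(q <-> ~0) /\ ~(q /\ q) = min(0.893, 0.107) = 0.107
((p <-> p) /\ ~(q /\ q)) /\ ((q <-> ~0) /\ ~(q /\ q)) = min(0.107, 0.107) = 0.107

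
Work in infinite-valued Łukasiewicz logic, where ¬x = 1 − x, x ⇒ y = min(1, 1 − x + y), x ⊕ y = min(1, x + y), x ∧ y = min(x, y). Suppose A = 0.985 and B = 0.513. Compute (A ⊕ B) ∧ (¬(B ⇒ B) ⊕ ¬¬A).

0.985

A ⊕ B = min(1, 0.985 + 0.513) = min(1, 1.498) = 1.000
B ⇒ B = min(1, 1 − 0.513 + 0.513) = min(1, 1.000) = 1.000
¬(B ⇒ B) = 1 − 1.000 = 0.000
¬A = 1 − 0.985 = 0.015
¬¬A = 1 − 0.015 = 0.985
¬(B ⇒ B) ⊕ ¬¬A = min(1, 0.000 + 0.985) = min(1, 0.985) = 0.985
(A ⊕ B) ∧ (¬(B ⇒ B) ⊕ ¬¬A) = min(1.000, 0.985) = 0.985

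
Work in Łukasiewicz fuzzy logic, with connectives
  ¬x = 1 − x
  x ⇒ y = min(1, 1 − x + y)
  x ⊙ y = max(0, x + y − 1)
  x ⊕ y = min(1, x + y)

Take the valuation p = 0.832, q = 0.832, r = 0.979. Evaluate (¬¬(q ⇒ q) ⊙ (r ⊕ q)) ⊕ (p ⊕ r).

1.000

q ⇒ q = min(1, 1 − 0.832 + 0.832) = min(1, 1.000) = 1.000
¬(q ⇒ q) = 1 − 1.000 = 0.000
¬¬(q ⇒ q) = 1 − 0.000 = 1.000
r ⊕ q = min(1, 0.979 + 0.832) = min(1, 1.811) = 1.000
¬¬(q ⇒ q) ⊙ (r ⊕ q) = max(0, 1.000 + 1.000 − 1) = max(0, 1.000) = 1.000
p ⊕ r = min(1, 0.832 + 0.979) = min(1, 1.811) = 1.000
(¬¬(q ⇒ q) ⊙ (r ⊕ q)) ⊕ (p ⊕ r) = min(1, 1.000 + 1.000) = min(1, 2.000) = 1.000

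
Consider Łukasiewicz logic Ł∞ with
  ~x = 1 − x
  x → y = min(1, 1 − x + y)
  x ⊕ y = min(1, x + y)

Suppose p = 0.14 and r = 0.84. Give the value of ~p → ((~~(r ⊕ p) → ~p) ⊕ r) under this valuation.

1.00

~p = 1 − 0.14 = 0.86
r ⊕ p = min(1, 0.84 + 0.14) = min(1, 0.98) = 0.98
~(r ⊕ p) = 1 − 0.98 = 0.02
~~(r ⊕ p) = 1 − 0.02 = 0.98
~~(r ⊕ p) → ~p = min(1, 1 − 0.98 + 0.86) = min(1, 0.88) = 0.88
(~~(r ⊕ p) → ~p) ⊕ r = min(1, 0.88 + 0.84) = min(1, 1.72) = 1.00
~p → ((~~(r ⊕ p) → ~p) ⊕ r) = min(1, 1 − 0.86 + 1.00) = min(1, 1.14) = 1.00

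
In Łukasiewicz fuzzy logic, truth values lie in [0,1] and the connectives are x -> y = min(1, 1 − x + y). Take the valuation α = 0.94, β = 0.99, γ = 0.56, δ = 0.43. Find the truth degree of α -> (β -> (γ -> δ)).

0.94

γ -> δ = min(1, 1 − 0.56 + 0.43) = min(1, 0.87) = 0.87
β -> (γ -> δ) = min(1, 1 − 0.99 + 0.87) = min(1, 0.88) = 0.88
α -> (β -> (γ -> δ)) = min(1, 1 − 0.94 + 0.88) = min(1, 0.94) = 0.94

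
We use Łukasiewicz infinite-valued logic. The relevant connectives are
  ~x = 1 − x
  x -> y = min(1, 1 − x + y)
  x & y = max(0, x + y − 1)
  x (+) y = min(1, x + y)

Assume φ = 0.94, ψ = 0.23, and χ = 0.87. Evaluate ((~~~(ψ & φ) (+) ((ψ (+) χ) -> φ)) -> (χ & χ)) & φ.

0.68

ψ & φ = max(0, 0.23 + 0.94 − 1) = max(0, 0.17) = 0.17
~(ψ & φ) = 1 − 0.17 = 0.83
~~(ψ & φ) = 1 − 0.83 = 0.17
~~~(ψ & φ) = 1 − 0.17 = 0.83
ψ (+) χ = min(1, 0.23 + 0.87) = min(1, 1.10) = 1.00
(ψ (+) χ) -> φ = min(1, 1 − 1.00 + 0.94) = min(1, 0.94) = 0.94
~~~(ψ & φ) (+) ((ψ (+) χ) -> φ) = min(1, 0.83 + 0.94) = min(1, 1.77) = 1.00
χ & χ = max(0, 0.87 + 0.87 − 1) = max(0, 0.74) = 0.74
(~~~(ψ & φ) (+) ((ψ (+) χ) -> φ)) -> (χ & χ) = min(1, 1 − 1.00 + 0.74) = min(1, 0.74) = 0.74
((~~~(ψ & φ) (+) ((ψ (+) χ) -> φ)) -> (χ & χ)) & φ = max(0, 0.74 + 0.94 − 1) = max(0, 0.68) = 0.68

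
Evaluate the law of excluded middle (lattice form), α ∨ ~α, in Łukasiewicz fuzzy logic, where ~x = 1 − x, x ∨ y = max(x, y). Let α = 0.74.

0.74

~α = 1 − 0.74 = 0.26
α ∨ ~α = max(0.74, 0.26) = 0.74
(The value 0.74 < 1 shows this instance is not satisfied; not a Ł∞-tautology — its value is max(a, 1−a).)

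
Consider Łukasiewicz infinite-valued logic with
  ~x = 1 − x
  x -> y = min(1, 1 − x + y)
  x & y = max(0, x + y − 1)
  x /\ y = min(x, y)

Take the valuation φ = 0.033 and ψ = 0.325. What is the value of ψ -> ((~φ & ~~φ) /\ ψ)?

0.675

~φ = 1 − 0.033 = 0.967
~~φ = 1 − 0.967 = 0.033
~φ & ~~φ = max(0, 0.967 + 0.033 − 1) = max(0, 0.000) = 0.000
(~φ & ~~φ) /\ ψ = min(0.000, 0.325) = 0.000
ψ -> ((~φ & ~~φ) /\ ψ) = min(1, 1 − 0.325 + 0.000) = min(1, 0.675) = 0.675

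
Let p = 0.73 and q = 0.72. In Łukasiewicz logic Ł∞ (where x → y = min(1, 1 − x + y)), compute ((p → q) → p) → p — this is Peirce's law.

p → q = min(1, 1 − 0.73 + 0.72) = min(1, 0.99) = 0.99
(p → q) → p = min(1, 1 − 0.99 + 0.73) = min(1, 0.74) = 0.74
((p → q) → p) → p = min(1, 1 − 0.74 + 0.73) = min(1, 0.99) = 0.99
(The value 0.99 < 1 shows this instance is not satisfied; not a Ł∞-tautology in general.)

0.99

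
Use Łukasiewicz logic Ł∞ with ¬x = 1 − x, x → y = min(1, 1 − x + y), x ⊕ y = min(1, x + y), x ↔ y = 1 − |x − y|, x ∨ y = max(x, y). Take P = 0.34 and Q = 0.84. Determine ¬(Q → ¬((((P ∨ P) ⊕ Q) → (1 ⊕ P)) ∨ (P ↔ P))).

0.84

P ∨ P = max(0.34, 0.34) = 0.34
(P ∨ P) ⊕ Q = min(1, 0.34 + 0.84) = min(1, 1.18) = 1.00
1 ⊕ P = min(1, 1.00 + 0.34) = min(1, 1.34) = 1.00
((P ∨ P) ⊕ Q) → (1 ⊕ P) = min(1, 1 − 1.00 + 1.00) = min(1, 1.00) = 1.00
P ↔ P = 1 − |0.34 − 0.34| = 1 − 0.00 = 1.00
(((P ∨ P) ⊕ Q) → (1 ⊕ P)) ∨ (P ↔ P) = max(1.00, 1.00) = 1.00
¬((((P ∨ P) ⊕ Q) → (1 ⊕ P)) ∨ (P ↔ P)) = 1 − 1.00 = 0.00
Q → ¬((((P ∨ P) ⊕ Q) → (1 ⊕ P)) ∨ (P ↔ P)) = min(1, 1 − 0.84 + 0.00) = min(1, 0.16) = 0.16
¬(Q → ¬((((P ∨ P) ⊕ Q) → (1 ⊕ P)) ∨ (P ↔ P))) = 1 − 0.16 = 0.84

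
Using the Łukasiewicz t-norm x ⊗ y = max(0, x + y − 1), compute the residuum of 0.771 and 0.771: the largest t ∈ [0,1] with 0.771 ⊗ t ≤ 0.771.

1.000

The residuum of the Łukasiewicz t-norm gives the supremum: min(1, 1 − 0.771 + 0.771).
1 − 0.771 + 0.771 = 1.000, so t = min(1, 1.000) = 1.000.
Check: 0.771 ⊗ 1.000 = max(0, 0.771) = 0.771 ≤ 0.771.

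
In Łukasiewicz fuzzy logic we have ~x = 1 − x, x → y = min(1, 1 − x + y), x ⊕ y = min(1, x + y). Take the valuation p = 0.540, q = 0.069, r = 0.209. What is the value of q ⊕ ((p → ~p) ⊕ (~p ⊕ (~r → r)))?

1.000

~p = 1 − 0.540 = 0.460
p → ~p = min(1, 1 − 0.540 + 0.460) = min(1, 0.920) = 0.920
~r = 1 − 0.209 = 0.791
~r → r = min(1, 1 − 0.791 + 0.209) = min(1, 0.418) = 0.418
~p ⊕ (~r → r) = min(1, 0.460 + 0.418) = min(1, 0.878) = 0.878
(p → ~p) ⊕ (~p ⊕ (~r → r)) = min(1, 0.920 + 0.878) = min(1, 1.798) = 1.000
q ⊕ ((p → ~p) ⊕ (~p ⊕ (~r → r))) = min(1, 0.069 + 1.000) = min(1, 1.069) = 1.000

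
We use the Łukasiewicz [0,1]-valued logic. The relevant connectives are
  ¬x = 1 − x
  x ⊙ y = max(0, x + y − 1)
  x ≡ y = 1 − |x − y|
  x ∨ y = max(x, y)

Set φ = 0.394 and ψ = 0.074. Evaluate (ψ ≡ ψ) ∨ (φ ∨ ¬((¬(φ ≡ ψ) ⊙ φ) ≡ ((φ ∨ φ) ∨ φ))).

ψ ≡ ψ = 1 − |0.074 − 0.074| = 1 − 0.000 = 1.000
φ ≡ ψ = 1 − |0.394 − 0.074| = 1 − 0.320 = 0.680
¬(φ ≡ ψ) = 1 − 0.680 = 0.320
¬(φ ≡ ψ) ⊙ φ = max(0, 0.320 + 0.394 − 1) = max(0, -0.286) = 0.000
φ ∨ φ = max(0.394, 0.394) = 0.394
(φ ∨ φ) ∨ φ = max(0.394, 0.394) = 0.394
(¬(φ ≡ ψ) ⊙ φ) ≡ ((φ ∨ φ) ∨ φ) = 1 − |0.000 − 0.394| = 1 − 0.394 = 0.606
¬((¬(φ ≡ ψ) ⊙ φ) ≡ ((φ ∨ φ) ∨ φ)) = 1 − 0.606 = 0.394
φ ∨ ¬((¬(φ ≡ ψ) ⊙ φ) ≡ ((φ ∨ φ) ∨ φ)) = max(0.394, 0.394) = 0.394
(ψ ≡ ψ) ∨ (φ ∨ ¬((¬(φ ≡ ψ) ⊙ φ) ≡ ((φ ∨ φ) ∨ φ))) = max(1.000, 0.394) = 1.000

1.000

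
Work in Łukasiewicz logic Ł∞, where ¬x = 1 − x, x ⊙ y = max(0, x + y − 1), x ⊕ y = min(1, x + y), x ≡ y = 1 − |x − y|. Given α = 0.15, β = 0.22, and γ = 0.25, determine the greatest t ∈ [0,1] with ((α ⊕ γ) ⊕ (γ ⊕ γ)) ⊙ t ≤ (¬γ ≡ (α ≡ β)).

α ⊕ γ = min(1, 0.15 + 0.25) = min(1, 0.40) = 0.40
γ ⊕ γ = min(1, 0.25 + 0.25) = min(1, 0.50) = 0.50
(α ⊕ γ) ⊕ (γ ⊕ γ) = min(1, 0.40 + 0.50) = min(1, 0.90) = 0.90
So the left factor is (α ⊕ γ) ⊕ (γ ⊕ γ) = 0.90.
¬γ = 1 − 0.25 = 0.75
α ≡ β = 1 − |0.15 − 0.22| = 1 − 0.07 = 0.93
¬γ ≡ (α ≡ β) = 1 − |0.75 − 0.93| = 1 − 0.18 = 0.82
So the right-hand bound is ¬γ ≡ (α ≡ β) = 0.82.
The residuum of the Łukasiewicz t-norm gives the supremum: min(1, 1 − 0.90 + 0.82).
1 − 0.90 + 0.82 = 0.92, so t = min(1, 0.92) = 0.92.
Check: 0.90 ⊙ 0.92 = max(0, 0.82) = 0.82 ≤ 0.82.

0.92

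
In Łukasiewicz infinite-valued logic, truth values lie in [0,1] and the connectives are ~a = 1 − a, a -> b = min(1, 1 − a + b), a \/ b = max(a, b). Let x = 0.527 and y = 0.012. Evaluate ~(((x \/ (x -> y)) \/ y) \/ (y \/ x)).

x -> y = min(1, 1 − 0.527 + 0.012) = min(1, 0.485) = 0.485
x \/ (x -> y) = max(0.527, 0.485) = 0.527
(x \/ (x -> y)) \/ y = max(0.527, 0.012) = 0.527
y \/ x = max(0.012, 0.527) = 0.527
((x \/ (x -> y)) \/ y) \/ (y \/ x) = max(0.527, 0.527) = 0.527
~(((x \/ (x -> y)) \/ y) \/ (y \/ x)) = 1 − 0.527 = 0.473

0.473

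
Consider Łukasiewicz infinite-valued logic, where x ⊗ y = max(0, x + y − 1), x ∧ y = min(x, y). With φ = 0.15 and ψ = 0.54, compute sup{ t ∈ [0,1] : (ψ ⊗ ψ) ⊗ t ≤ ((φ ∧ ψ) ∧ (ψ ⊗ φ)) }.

0.92

ψ ⊗ ψ = max(0, 0.54 + 0.54 − 1) = max(0, 0.08) = 0.08
So the left factor is ψ ⊗ ψ = 0.08.
φ ∧ ψ = min(0.15, 0.54) = 0.15
ψ ⊗ φ = max(0, 0.54 + 0.15 − 1) = max(0, -0.31) = 0.00
(φ ∧ ψ) ∧ (ψ ⊗ φ) = min(0.15, 0.00) = 0.00
So the right-hand bound is (φ ∧ ψ) ∧ (ψ ⊗ φ) = 0.00.
The residuum of the Łukasiewicz t-norm gives the supremum: min(1, 1 − 0.08 + 0.00).
1 − 0.08 + 0.00 = 0.92, so t = min(1, 0.92) = 0.92.
Check: 0.08 ⊗ 0.92 = max(0, 0.00) = 0.00 ≤ 0.00.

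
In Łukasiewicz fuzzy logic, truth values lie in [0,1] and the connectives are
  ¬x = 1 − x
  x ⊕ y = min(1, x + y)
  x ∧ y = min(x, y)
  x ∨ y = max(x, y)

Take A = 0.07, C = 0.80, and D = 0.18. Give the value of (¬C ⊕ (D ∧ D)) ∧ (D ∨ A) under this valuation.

¬C = 1 − 0.80 = 0.20
D ∧ D = min(0.18, 0.18) = 0.18
¬C ⊕ (D ∧ D) = min(1, 0.20 + 0.18) = min(1, 0.38) = 0.38
D ∨ A = max(0.18, 0.07) = 0.18
(¬C ⊕ (D ∧ D)) ∧ (D ∨ A) = min(0.38, 0.18) = 0.18

0.18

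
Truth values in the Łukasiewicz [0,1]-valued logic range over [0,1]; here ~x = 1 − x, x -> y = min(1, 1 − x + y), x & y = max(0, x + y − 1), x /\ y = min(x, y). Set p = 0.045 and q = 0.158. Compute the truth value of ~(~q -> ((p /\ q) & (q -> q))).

0.797

~q = 1 − 0.158 = 0.842
p /\ q = min(0.045, 0.158) = 0.045
q -> q = min(1, 1 − 0.158 + 0.158) = min(1, 1.000) = 1.000
(p /\ q) & (q -> q) = max(0, 0.045 + 1.000 − 1) = max(0, 0.045) = 0.045
~q -> ((p /\ q) & (q -> q)) = min(1, 1 − 0.842 + 0.045) = min(1, 0.203) = 0.203
~(~q -> ((p /\ q) & (q -> q))) = 1 − 0.203 = 0.797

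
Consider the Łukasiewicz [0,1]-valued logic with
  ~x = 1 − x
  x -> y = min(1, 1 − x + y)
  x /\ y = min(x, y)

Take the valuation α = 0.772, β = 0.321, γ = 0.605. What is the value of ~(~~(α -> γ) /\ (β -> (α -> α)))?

0.167

α -> γ = min(1, 1 − 0.772 + 0.605) = min(1, 0.833) = 0.833
~(α -> γ) = 1 − 0.833 = 0.167
~~(α -> γ) = 1 − 0.167 = 0.833
α -> α = min(1, 1 − 0.772 + 0.772) = min(1, 1.000) = 1.000
β -> (α -> α) = min(1, 1 − 0.321 + 1.000) = min(1, 1.679) = 1.000
~~(α -> γ) /\ (β -> (α -> α)) = min(0.833, 1.000) = 0.833
~(~~(α -> γ) /\ (β -> (α -> α))) = 1 − 0.833 = 0.167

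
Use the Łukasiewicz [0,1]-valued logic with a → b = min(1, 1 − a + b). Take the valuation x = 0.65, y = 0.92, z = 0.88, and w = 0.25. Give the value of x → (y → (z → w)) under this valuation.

0.80

z → w = min(1, 1 − 0.88 + 0.25) = min(1, 0.37) = 0.37
y → (z → w) = min(1, 1 − 0.92 + 0.37) = min(1, 0.45) = 0.45
x → (y → (z → w)) = min(1, 1 − 0.65 + 0.45) = min(1, 0.80) = 0.80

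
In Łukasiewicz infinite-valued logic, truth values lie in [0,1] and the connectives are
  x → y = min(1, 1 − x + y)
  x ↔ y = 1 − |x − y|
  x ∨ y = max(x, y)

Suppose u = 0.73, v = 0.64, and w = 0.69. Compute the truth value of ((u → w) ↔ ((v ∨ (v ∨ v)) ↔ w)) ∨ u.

0.99

u → w = min(1, 1 − 0.73 + 0.69) = min(1, 0.96) = 0.96
v ∨ v = max(0.64, 0.64) = 0.64
v ∨ (v ∨ v) = max(0.64, 0.64) = 0.64
(v ∨ (v ∨ v)) ↔ w = 1 − |0.64 − 0.69| = 1 − 0.05 = 0.95
(u → w) ↔ ((v ∨ (v ∨ v)) ↔ w) = 1 − |0.96 − 0.95| = 1 − 0.01 = 0.99
((u → w) ↔ ((v ∨ (v ∨ v)) ↔ w)) ∨ u = max(0.99, 0.73) = 0.99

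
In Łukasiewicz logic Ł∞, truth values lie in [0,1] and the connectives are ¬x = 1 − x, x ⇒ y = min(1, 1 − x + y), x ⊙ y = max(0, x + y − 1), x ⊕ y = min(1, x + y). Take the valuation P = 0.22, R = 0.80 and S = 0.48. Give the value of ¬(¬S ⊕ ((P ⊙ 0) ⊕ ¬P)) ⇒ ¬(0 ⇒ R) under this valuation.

¬S = 1 − 0.48 = 0.52
P ⊙ 0 = max(0, 0.22 + 0.00 − 1) = max(0, -0.78) = 0.00
¬P = 1 − 0.22 = 0.78
(P ⊙ 0) ⊕ ¬P = min(1, 0.00 + 0.78) = min(1, 0.78) = 0.78
¬S ⊕ ((P ⊙ 0) ⊕ ¬P) = min(1, 0.52 + 0.78) = min(1, 1.30) = 1.00
¬(¬S ⊕ ((P ⊙ 0) ⊕ ¬P)) = 1 − 1.00 = 0.00
0 ⇒ R = min(1, 1 − 0.00 + 0.80) = min(1, 1.80) = 1.00
¬(0 ⇒ R) = 1 − 1.00 = 0.00
¬(¬S ⊕ ((P ⊙ 0) ⊕ ¬P)) ⇒ ¬(0 ⇒ R) = min(1, 1 − 0.00 + 0.00) = min(1, 1.00) = 1.00

1.00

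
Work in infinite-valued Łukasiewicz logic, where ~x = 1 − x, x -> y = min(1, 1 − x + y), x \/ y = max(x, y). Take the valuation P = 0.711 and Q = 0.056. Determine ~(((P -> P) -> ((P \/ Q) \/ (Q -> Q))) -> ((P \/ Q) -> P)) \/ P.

P -> P = min(1, 1 − 0.711 + 0.711) = min(1, 1.000) = 1.000
P \/ Q = max(0.711, 0.056) = 0.711
Q -> Q = min(1, 1 − 0.056 + 0.056) = min(1, 1.000) = 1.000
(P \/ Q) \/ (Q -> Q) = max(0.711, 1.000) = 1.000
(P -> P) -> ((P \/ Q) \/ (Q -> Q)) = min(1, 1 − 1.000 + 1.000) = min(1, 1.000) = 1.000
(P \/ Q) -> P = min(1, 1 − 0.711 + 0.711) = min(1, 1.000) = 1.000
((P -> P) -> ((P \/ Q) \/ (Q -> Q))) -> ((P \/ Q) -> P) = min(1, 1 − 1.000 + 1.000) = min(1, 1.000) = 1.000
~(((P -> P) -> ((P \/ Q) \/ (Q -> Q))) -> ((P \/ Q) -> P)) = 1 − 1.000 = 0.000
~(((P -> P) -> ((P \/ Q) \/ (Q -> Q))) -> ((P \/ Q) -> P)) \/ P = max(0.000, 0.711) = 0.711

0.711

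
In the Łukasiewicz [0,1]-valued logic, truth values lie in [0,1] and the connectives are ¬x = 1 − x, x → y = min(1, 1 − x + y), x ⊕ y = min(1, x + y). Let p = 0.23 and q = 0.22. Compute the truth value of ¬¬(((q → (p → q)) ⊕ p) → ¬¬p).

p → q = min(1, 1 − 0.23 + 0.22) = min(1, 0.99) = 0.99
q → (p → q) = min(1, 1 − 0.22 + 0.99) = min(1, 1.77) = 1.00
(q → (p → q)) ⊕ p = min(1, 1.00 + 0.23) = min(1, 1.23) = 1.00
¬p = 1 − 0.23 = 0.77
¬¬p = 1 − 0.77 = 0.23
((q → (p → q)) ⊕ p) → ¬¬p = min(1, 1 − 1.00 + 0.23) = min(1, 0.23) = 0.23
¬(((q → (p → q)) ⊕ p) → ¬¬p) = 1 − 0.23 = 0.77
¬¬(((q → (p → q)) ⊕ p) → ¬¬p) = 1 − 0.77 = 0.23

0.23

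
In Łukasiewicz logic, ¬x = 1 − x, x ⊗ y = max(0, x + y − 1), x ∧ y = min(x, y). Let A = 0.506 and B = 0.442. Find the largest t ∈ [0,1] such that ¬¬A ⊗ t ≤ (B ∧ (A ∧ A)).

¬A = 1 − 0.506 = 0.494
¬¬A = 1 − 0.494 = 0.506
So the left factor is ¬¬A = 0.506.
A ∧ A = min(0.506, 0.506) = 0.506
B ∧ (A ∧ A) = min(0.442, 0.506) = 0.442
So the right-hand bound is B ∧ (A ∧ A) = 0.442.
The residuum of the Łukasiewicz t-norm gives the supremum: min(1, 1 − 0.506 + 0.442).
1 − 0.506 + 0.442 = 0.936, so t = min(1, 0.936) = 0.936.
Check: 0.506 ⊗ 0.936 = max(0, 0.442) = 0.442 ≤ 0.442.

0.936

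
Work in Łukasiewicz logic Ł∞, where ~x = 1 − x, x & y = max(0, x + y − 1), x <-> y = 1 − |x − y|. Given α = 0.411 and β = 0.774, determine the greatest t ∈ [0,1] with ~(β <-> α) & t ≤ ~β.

β <-> α = 1 − |0.774 − 0.411| = 1 − 0.363 = 0.637
~(β <-> α) = 1 − 0.637 = 0.363
So the left factor is ~(β <-> α) = 0.363.
~β = 1 − 0.774 = 0.226
So the right-hand bound is ~β = 0.226.
The residuum of the Łukasiewicz t-norm gives the supremum: min(1, 1 − 0.363 + 0.226).
1 − 0.363 + 0.226 = 0.863, so t = min(1, 0.863) = 0.863.
Check: 0.363 & 0.863 = max(0, 0.226) = 0.226 ≤ 0.226.

0.863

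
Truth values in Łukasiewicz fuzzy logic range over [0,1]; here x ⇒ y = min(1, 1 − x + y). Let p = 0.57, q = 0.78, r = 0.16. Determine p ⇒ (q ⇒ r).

q ⇒ r = min(1, 1 − 0.78 + 0.16) = min(1, 0.38) = 0.38
p ⇒ (q ⇒ r) = min(1, 1 − 0.57 + 0.38) = min(1, 0.81) = 0.81

0.81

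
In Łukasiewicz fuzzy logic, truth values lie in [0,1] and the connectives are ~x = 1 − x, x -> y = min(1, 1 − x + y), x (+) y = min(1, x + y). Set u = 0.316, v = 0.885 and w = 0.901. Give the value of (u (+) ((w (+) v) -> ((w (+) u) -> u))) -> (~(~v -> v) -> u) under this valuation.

w (+) v = min(1, 0.901 + 0.885) = min(1, 1.786) = 1.000
w (+) u = min(1, 0.901 + 0.316) = min(1, 1.217) = 1.000
(w (+) u) -> u = min(1, 1 − 1.000 + 0.316) = min(1, 0.316) = 0.316
(w (+) v) -> ((w (+) u) -> u) = min(1, 1 − 1.000 + 0.316) = min(1, 0.316) = 0.316
u (+) ((w (+) v) -> ((w (+) u) -> u)) = min(1, 0.316 + 0.316) = min(1, 0.632) = 0.632
~v = 1 − 0.885 = 0.115
~v -> v = min(1, 1 − 0.115 + 0.885) = min(1, 1.770) = 1.000
~(~v -> v) = 1 − 1.000 = 0.000
~(~v -> v) -> u = min(1, 1 − 0.000 + 0.316) = min(1, 1.316) = 1.000
(u (+) ((w (+) v) -> ((w (+) u) -> u))) -> (~(~v -> v) -> u) = min(1, 1 − 0.632 + 1.000) = min(1, 1.368) = 1.000

1.000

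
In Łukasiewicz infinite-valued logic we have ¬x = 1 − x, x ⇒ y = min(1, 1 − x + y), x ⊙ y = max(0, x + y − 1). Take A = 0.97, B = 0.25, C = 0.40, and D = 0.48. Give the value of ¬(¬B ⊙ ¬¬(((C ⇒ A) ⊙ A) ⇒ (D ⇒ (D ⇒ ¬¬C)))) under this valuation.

0.25

¬B = 1 − 0.25 = 0.75
C ⇒ A = min(1, 1 − 0.40 + 0.97) = min(1, 1.57) = 1.00
(C ⇒ A) ⊙ A = max(0, 1.00 + 0.97 − 1) = max(0, 0.97) = 0.97
¬C = 1 − 0.40 = 0.60
¬¬C = 1 − 0.60 = 0.40
D ⇒ ¬¬C = min(1, 1 − 0.48 + 0.40) = min(1, 0.92) = 0.92
D ⇒ (D ⇒ ¬¬C) = min(1, 1 − 0.48 + 0.92) = min(1, 1.44) = 1.00
((C ⇒ A) ⊙ A) ⇒ (D ⇒ (D ⇒ ¬¬C)) = min(1, 1 − 0.97 + 1.00) = min(1, 1.03) = 1.00
¬(((C ⇒ A) ⊙ A) ⇒ (D ⇒ (D ⇒ ¬¬C))) = 1 − 1.00 = 0.00
¬¬(((C ⇒ A) ⊙ A) ⇒ (D ⇒ (D ⇒ ¬¬C))) = 1 − 0.00 = 1.00
¬B ⊙ ¬¬(((C ⇒ A) ⊙ A) ⇒ (D ⇒ (D ⇒ ¬¬C))) = max(0, 0.75 + 1.00 − 1) = max(0, 0.75) = 0.75
¬(¬B ⊙ ¬¬(((C ⇒ A) ⊙ A) ⇒ (D ⇒ (D ⇒ ¬¬C)))) = 1 − 0.75 = 0.25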